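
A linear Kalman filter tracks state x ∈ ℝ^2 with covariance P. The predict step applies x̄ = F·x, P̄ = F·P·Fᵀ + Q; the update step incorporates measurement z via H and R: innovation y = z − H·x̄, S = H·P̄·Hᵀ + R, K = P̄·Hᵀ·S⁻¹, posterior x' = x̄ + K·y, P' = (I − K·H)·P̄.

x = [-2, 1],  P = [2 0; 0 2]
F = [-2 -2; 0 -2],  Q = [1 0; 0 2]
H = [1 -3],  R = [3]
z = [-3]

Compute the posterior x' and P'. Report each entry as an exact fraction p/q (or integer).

x' = [201/62, 59/31]
P' = [1005/62 171/31; 171/31 68/31]

x̄ = F·x = [2, -2]
P̄ = F·P·Fᵀ + Q = [17 8; 8 10]
y = z − H·x̄ = [-11]
S = H·P̄·Hᵀ + R = [62]
K = P̄·Hᵀ·S⁻¹ = [-7/62; -11/31]
x' = x̄ + K·y = [201/62, 59/31]
P' = (I − K·H)·P̄ = [1005/62 171/31; 171/31 68/31]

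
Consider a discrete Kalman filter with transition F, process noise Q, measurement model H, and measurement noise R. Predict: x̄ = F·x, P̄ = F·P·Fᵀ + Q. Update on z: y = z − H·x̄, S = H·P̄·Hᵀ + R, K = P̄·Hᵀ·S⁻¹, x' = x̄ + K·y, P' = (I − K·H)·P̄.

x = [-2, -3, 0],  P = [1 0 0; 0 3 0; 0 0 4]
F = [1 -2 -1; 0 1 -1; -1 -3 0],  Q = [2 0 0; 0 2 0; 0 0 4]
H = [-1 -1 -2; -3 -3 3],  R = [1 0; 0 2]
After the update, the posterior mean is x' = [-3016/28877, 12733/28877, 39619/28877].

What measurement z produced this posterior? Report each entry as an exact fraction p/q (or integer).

x̄ = F·x = [4, -3, 11]
P̄ = F·P·Fᵀ + Q = [19 -2 17; -2 9 -9; 17 -9 32]
S = H·P̄·Hᵀ + R = [185 -96; -96 362]
K = P̄·Hᵀ·S⁻¹ = [-9231/28877 -2448/28877; -313/28877 -3912/28877; -9576/28877 3204/28877]
x' − x̄ = [-118524/28877, 99364/28877, -278028/28877] = K·y
y = (KᵀK)⁻¹·Kᵀ·(x' − x̄) = [20, -27]
z = y + H·x̄ = [20, -27] + [-23, 30] = [-3, 3]

z = [-3, 3]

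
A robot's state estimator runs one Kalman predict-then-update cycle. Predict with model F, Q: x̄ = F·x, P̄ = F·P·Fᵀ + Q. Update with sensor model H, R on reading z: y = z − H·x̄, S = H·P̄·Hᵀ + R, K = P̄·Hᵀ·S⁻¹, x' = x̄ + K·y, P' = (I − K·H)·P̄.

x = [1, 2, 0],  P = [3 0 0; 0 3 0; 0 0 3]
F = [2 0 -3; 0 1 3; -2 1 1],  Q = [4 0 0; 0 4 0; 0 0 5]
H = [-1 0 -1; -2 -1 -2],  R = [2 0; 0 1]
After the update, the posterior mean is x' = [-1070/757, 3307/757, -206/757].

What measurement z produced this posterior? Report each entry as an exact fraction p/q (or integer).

z = [2, -1]

x̄ = F·x = [2, 2, 0]
P̄ = F·P·Fᵀ + Q = [43 -27 -21; -27 34 12; -21 12 23]
S = H·P̄·Hᵀ + R = [26 33; 33 71]
K = P̄·Hᵀ·S⁻¹ = [-1001/757 284/757; 1197/757 -599/757; 386/757 -350/757]
x' − x̄ = [-2584/757, 1793/757, -206/757] = K·y
y = (KᵀK)⁻¹·Kᵀ·(x' − x̄) = [4, 5]
z = y + H·x̄ = [4, 5] + [-2, -6] = [2, -1]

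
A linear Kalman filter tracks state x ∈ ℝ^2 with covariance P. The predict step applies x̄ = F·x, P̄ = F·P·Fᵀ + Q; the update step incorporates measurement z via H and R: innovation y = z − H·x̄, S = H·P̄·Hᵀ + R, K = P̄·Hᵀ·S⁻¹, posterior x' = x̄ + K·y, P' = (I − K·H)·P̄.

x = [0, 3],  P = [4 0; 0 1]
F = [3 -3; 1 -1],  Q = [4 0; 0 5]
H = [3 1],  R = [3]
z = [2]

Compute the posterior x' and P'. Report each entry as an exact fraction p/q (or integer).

x̄ = F·x = [-9, -3]
P̄ = F·P·Fᵀ + Q = [49 15; 15 10]
y = z − H·x̄ = [32]
S = H·P̄·Hᵀ + R = [544]
K = P̄·Hᵀ·S⁻¹ = [81/272; 55/544]
x' = x̄ + K·y = [9/17, 4/17]
P' = (I − K·H)·P̄ = [103/136 -375/272; -375/272 2415/544]

x' = [9/17, 4/17]
P' = [103/136 -375/272; -375/272 2415/544]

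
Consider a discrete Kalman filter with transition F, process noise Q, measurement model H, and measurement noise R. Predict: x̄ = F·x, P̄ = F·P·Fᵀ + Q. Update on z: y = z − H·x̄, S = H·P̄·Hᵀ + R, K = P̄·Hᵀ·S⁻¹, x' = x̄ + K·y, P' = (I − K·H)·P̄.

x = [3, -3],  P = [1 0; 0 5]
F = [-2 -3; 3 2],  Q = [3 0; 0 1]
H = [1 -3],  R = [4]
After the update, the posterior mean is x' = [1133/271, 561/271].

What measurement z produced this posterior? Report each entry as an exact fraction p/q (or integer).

x̄ = F·x = [3, 3]
P̄ = F·P·Fᵀ + Q = [52 -36; -36 30]
S = H·P̄·Hᵀ + R = [542]
K = P̄·Hᵀ·S⁻¹ = [80/271; -63/271]
x' − x̄ = [320/271, -252/271] = K·y
y = (KᵀK)⁻¹·Kᵀ·(x' − x̄) = [4]
z = y + H·x̄ = [4] + [-6] = [-2]

z = [-2]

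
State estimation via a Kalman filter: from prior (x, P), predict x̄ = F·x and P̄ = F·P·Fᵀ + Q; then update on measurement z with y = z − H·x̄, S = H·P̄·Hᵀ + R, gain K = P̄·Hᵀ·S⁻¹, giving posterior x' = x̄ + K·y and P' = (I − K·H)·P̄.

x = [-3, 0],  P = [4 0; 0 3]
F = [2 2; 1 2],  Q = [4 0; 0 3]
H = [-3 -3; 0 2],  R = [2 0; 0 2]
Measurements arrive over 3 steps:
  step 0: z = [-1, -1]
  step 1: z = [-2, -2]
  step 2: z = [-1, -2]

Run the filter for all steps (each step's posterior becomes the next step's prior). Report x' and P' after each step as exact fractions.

step 0: x' = [2306/4641, -1097/4641], P' = [2768/4641 -1832/4641; -1832/4641 1910/4641]
step 1: x' = [544010/389281, -302088/389281], P' = [1109212/1946405 -732228/1946405; -732228/1946405 770602/1946405]
step 2: x' = [329753864/270138983, -240606929/270138983], P' = [153833908/270138983 -101535244/270138983; -101535244/270138983 320624506/810416949]

step 0: x̄ = F·x = [-6, -3]
step 0: P̄ = F·P·Fᵀ + Q = [32 20; 20 19]
step 0: y = z − H·x̄ = [-28, 5]
step 0: S = H·P̄·Hᵀ + R = [821 -234; -234 78]
step 0: K = P̄·Hᵀ·S⁻¹ = [-36/119 -1832/4641; -3/119 1910/4641]
step 0: x' = x̄ + K·y = [2306/4641, -1097/4641]
step 0: P' = (I − K·H)·P̄ = [2768/4641 -1832/4641; -1832/4641 1910/4641]
step 1: x̄ = F·x = [62/119, 16/663]
step 1: P̄ = F·P·Fᵀ + Q = [580/119 8/17; 8/17 2429/663]
step 1: y = z − H·x̄ = [-564/1547, -1358/663]
step 1: S = H·P̄·Hᵀ + R = [135067/1547 -5482/221; -5482/221 11042/663]
step 1: K = P̄·Hᵀ·S⁻¹ = [-565476/1946405 -732228/1946405; -57561/1946405 770602/1946405]
step 1: x' = x̄ + K·y = [544010/389281, -302088/389281]
step 1: P' = (I − K·H)·P̄ = [1109212/1946405 -732228/1946405; -732228/1946405 770602/1946405]
step 2: x̄ = F·x = [483844/389281, -60166/389281]
step 2: P̄ = F·P·Fᵀ + Q = [9447052/1946405 907464/1946405; 907464/1946405 7101923/1946405]
step 2: y = z − H·x̄ = [881753/389281, -658230/389281]
step 2: S = H·P̄·Hᵀ + R = [169167937/1946405 -48056322/1946405; -48056322/1946405 32300502/1946405]
step 2: K = P̄·Hᵀ·S⁻¹ = [-78447996/270138983 -101535244/270138983; -8009387/270138983 320624506/810416949]
step 2: x' = x̄ + K·y = [329753864/270138983, -240606929/270138983]
step 2: P' = (I − K·H)·P̄ = [153833908/270138983 -101535244/270138983; -101535244/270138983 320624506/810416949]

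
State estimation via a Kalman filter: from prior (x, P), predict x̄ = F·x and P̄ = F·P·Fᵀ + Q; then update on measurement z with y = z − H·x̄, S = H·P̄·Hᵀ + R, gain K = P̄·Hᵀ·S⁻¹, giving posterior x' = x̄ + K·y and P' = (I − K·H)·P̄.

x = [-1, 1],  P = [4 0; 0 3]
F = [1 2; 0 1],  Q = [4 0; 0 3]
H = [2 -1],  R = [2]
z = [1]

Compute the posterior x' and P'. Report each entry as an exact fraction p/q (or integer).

x' = [1, 1]
P' = [31/16 45/16; 45/16 87/16]

x̄ = F·x = [1, 1]
P̄ = F·P·Fᵀ + Q = [20 6; 6 6]
y = z − H·x̄ = [0]
S = H·P̄·Hᵀ + R = [64]
K = P̄·Hᵀ·S⁻¹ = [17/32; 3/32]
x' = x̄ + K·y = [1, 1]
P' = (I − K·H)·P̄ = [31/16 45/16; 45/16 87/16]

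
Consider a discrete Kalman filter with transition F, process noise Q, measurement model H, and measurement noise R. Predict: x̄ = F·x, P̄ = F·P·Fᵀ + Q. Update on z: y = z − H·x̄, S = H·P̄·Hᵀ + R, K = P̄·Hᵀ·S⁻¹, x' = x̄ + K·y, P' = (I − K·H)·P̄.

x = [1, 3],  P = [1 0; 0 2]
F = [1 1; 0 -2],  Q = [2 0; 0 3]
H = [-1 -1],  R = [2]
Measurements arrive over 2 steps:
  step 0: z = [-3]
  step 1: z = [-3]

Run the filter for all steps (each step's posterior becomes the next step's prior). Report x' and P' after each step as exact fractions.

step 0: x̄ = F·x = [4, -6]
step 0: P̄ = F·P·Fᵀ + Q = [5 -4; -4 11]
step 0: y = z − H·x̄ = [-5]
step 0: S = H·P̄·Hᵀ + R = [10]
step 0: K = P̄·Hᵀ·S⁻¹ = [-1/10; -7/10]
step 0: x' = x̄ + K·y = [9/2, -5/2]
step 0: P' = (I − K·H)·P̄ = [49/10 -47/10; -47/10 61/10]
step 1: x̄ = F·x = [2, 5]
step 1: P̄ = F·P·Fᵀ + Q = [18/5 -14/5; -14/5 137/5]
step 1: y = z − H·x̄ = [4]
step 1: S = H·P̄·Hᵀ + R = [137/5]
step 1: K = P̄·Hᵀ·S⁻¹ = [-4/137; -123/137]
step 1: x' = x̄ + K·y = [258/137, 193/137]
step 1: P' = (I − K·H)·P̄ = [490/137 -482/137; -482/137 728/137]

step 0: x' = [9/2, -5/2], P' = [49/10 -47/10; -47/10 61/10]
step 1: x' = [258/137, 193/137], P' = [490/137 -482/137; -482/137 728/137]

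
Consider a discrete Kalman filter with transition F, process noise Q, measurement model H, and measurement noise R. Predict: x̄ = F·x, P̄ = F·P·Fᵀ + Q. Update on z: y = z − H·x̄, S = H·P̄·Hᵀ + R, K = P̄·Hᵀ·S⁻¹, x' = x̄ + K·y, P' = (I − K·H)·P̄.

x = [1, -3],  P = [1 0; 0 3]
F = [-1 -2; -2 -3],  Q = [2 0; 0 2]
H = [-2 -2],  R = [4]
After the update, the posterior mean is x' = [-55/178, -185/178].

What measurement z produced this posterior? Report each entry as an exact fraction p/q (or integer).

x̄ = F·x = [5, 7]
P̄ = F·P·Fᵀ + Q = [15 20; 20 33]
S = H·P̄·Hᵀ + R = [356]
K = P̄·Hᵀ·S⁻¹ = [-35/178; -53/178]
x' − x̄ = [-945/178, -1431/178] = K·y
y = (KᵀK)⁻¹·Kᵀ·(x' − x̄) = [27]
z = y + H·x̄ = [27] + [-24] = [3]

z = [3]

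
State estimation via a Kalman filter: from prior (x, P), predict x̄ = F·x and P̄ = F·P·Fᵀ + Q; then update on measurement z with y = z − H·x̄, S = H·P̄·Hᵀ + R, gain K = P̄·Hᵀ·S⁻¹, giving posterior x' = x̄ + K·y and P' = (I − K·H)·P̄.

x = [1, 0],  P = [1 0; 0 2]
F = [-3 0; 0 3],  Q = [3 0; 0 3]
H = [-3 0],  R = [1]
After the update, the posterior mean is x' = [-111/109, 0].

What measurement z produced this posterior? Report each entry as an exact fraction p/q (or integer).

x̄ = F·x = [-3, 0]
P̄ = F·P·Fᵀ + Q = [12 0; 0 21]
S = H·P̄·Hᵀ + R = [109]
K = P̄·Hᵀ·S⁻¹ = [-36/109; 0]
x' − x̄ = [216/109, 0] = K·y
y = (KᵀK)⁻¹·Kᵀ·(x' − x̄) = [-6]
z = y + H·x̄ = [-6] + [9] = [3]

z = [3]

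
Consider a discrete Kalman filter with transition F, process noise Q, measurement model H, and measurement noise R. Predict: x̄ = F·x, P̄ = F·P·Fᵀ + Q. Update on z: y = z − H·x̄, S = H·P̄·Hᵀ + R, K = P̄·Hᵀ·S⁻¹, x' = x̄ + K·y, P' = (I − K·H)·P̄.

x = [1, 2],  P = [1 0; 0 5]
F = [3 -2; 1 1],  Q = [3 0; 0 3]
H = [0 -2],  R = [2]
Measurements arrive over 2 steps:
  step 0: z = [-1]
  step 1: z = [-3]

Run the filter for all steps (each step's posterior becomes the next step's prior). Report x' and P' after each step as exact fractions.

step 0: x̄ = F·x = [-1, 3]
step 0: P̄ = F·P·Fᵀ + Q = [32 -7; -7 9]
step 0: y = z − H·x̄ = [5]
step 0: S = H·P̄·Hᵀ + R = [38]
step 0: K = P̄·Hᵀ·S⁻¹ = [7/19; -9/19]
step 0: x' = x̄ + K·y = [16/19, 12/19]
step 0: P' = (I − K·H)·P̄ = [510/19 -7/19; -7/19 9/19]
step 1: x̄ = F·x = [24/19, 28/19]
step 1: P̄ = F·P·Fᵀ + Q = [4767/19 1505/19; 1505/19 562/19]
step 1: y = z − H·x̄ = [-1/19]
step 1: S = H·P̄·Hᵀ + R = [2286/19]
step 1: K = P̄·Hᵀ·S⁻¹ = [-1505/1143; -562/1143]
step 1: x' = x̄ + K·y = [1523/1143, 1714/1143]
step 1: P' = (I − K·H)·P̄ = [48349/1143 1505/1143; 1505/1143 562/1143]

step 0: x' = [16/19, 12/19], P' = [510/19 -7/19; -7/19 9/19]
step 1: x' = [1523/1143, 1714/1143], P' = [48349/1143 1505/1143; 1505/1143 562/1143]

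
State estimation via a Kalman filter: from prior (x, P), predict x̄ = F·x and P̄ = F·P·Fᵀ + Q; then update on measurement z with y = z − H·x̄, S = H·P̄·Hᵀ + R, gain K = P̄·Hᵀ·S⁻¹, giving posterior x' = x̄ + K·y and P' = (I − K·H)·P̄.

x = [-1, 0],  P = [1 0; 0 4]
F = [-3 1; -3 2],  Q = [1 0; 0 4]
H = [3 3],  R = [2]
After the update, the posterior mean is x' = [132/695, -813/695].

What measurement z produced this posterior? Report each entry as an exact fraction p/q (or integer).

x̄ = F·x = [3, 3]
P̄ = F·P·Fᵀ + Q = [14 17; 17 29]
S = H·P̄·Hᵀ + R = [695]
K = P̄·Hᵀ·S⁻¹ = [93/695; 138/695]
x' − x̄ = [-1953/695, -2898/695] = K·y
y = (KᵀK)⁻¹·Kᵀ·(x' − x̄) = [-21]
z = y + H·x̄ = [-21] + [18] = [-3]

z = [-3]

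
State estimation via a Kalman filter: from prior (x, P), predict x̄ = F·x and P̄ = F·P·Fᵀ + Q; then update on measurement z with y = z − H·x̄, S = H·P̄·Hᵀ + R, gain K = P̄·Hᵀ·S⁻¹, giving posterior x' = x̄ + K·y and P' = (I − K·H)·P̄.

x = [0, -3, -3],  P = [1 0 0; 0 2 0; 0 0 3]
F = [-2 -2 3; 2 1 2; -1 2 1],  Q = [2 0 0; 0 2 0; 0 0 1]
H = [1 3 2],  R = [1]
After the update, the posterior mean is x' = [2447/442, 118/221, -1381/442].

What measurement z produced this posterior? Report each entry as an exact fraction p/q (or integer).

z = [1]

x̄ = F·x = [-3, -9, -9]
P̄ = F·P·Fᵀ + Q = [41 10 3; 10 20 8; 3 8 13]
S = H·P̄·Hᵀ + R = [442]
K = P̄·Hᵀ·S⁻¹ = [77/442; 43/221; 53/442]
x' − x̄ = [3773/442, 2107/221, 2597/442] = K·y
y = (KᵀK)⁻¹·Kᵀ·(x' − x̄) = [49]
z = y + H·x̄ = [49] + [-48] = [1]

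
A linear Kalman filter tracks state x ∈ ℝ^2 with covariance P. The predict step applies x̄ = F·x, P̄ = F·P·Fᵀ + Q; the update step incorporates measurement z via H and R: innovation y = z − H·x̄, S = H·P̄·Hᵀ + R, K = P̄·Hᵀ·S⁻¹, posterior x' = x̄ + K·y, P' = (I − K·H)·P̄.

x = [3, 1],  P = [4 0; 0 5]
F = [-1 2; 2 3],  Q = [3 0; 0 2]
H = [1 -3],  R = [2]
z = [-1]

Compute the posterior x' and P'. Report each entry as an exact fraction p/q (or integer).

x' = [-1517/464, -333/464]
P' = [11007/464 3695/464; 3695/464 1343/464]

x̄ = F·x = [-1, 9]
P̄ = F·P·Fᵀ + Q = [27 22; 22 63]
y = z − H·x̄ = [27]
S = H·P̄·Hᵀ + R = [464]
K = P̄·Hᵀ·S⁻¹ = [-39/464; -167/464]
x' = x̄ + K·y = [-1517/464, -333/464]
P' = (I − K·H)·P̄ = [11007/464 3695/464; 3695/464 1343/464]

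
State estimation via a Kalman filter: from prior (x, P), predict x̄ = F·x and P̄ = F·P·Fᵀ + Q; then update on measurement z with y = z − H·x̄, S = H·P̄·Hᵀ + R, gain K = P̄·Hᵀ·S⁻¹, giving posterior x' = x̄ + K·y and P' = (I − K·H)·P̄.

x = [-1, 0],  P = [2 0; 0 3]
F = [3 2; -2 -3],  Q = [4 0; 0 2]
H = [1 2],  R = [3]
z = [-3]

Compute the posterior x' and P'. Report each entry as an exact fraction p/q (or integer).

x̄ = F·x = [-3, 2]
P̄ = F·P·Fᵀ + Q = [34 -30; -30 37]
y = z − H·x̄ = [-4]
S = H·P̄·Hᵀ + R = [65]
K = P̄·Hᵀ·S⁻¹ = [-2/5; 44/65]
x' = x̄ + K·y = [-7/5, -46/65]
P' = (I − K·H)·P̄ = [118/5 -62/5; -62/5 469/65]

x' = [-7/5, -46/65]
P' = [118/5 -62/5; -62/5 469/65]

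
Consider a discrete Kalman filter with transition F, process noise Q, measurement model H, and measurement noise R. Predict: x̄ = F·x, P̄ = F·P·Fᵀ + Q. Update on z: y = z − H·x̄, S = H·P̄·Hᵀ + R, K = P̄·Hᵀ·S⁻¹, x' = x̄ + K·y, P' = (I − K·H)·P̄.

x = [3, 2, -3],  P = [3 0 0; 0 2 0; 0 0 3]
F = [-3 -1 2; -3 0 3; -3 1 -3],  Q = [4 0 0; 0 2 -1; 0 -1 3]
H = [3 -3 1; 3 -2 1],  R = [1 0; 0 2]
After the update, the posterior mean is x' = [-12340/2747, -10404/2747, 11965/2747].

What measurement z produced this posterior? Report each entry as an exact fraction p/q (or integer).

z = [2, -1]

x̄ = F·x = [-17, -18, 2]
P̄ = F·P·Fᵀ + Q = [45 45 7; 45 56 -1; 7 -1 59]
S = H·P̄·Hᵀ + R = [207 172; 172 196]
K = P̄·Hᵀ·S⁻¹ = [-1893/2747 2390/2747; -2612/2747 5201/5494; 541/2747 1349/5494]
x' − x̄ = [34359/2747, 39042/2747, 6471/2747] = K·y
y = (KᵀK)⁻¹·Kᵀ·(x' − x̄) = [-3, 12]
z = y + H·x̄ = [-3, 12] + [5, -13] = [2, -1]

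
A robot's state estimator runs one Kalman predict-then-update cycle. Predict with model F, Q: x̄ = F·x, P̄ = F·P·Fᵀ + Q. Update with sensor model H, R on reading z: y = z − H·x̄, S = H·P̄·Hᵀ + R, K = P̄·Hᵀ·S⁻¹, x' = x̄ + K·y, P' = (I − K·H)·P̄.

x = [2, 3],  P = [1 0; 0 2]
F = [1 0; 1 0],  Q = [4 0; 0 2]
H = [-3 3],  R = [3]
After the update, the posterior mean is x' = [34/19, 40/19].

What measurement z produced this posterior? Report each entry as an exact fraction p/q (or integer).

z = [1]

x̄ = F·x = [2, 2]
P̄ = F·P·Fᵀ + Q = [5 1; 1 3]
S = H·P̄·Hᵀ + R = [57]
K = P̄·Hᵀ·S⁻¹ = [-4/19; 2/19]
x' − x̄ = [-4/19, 2/19] = K·y
y = (KᵀK)⁻¹·Kᵀ·(x' − x̄) = [1]
z = y + H·x̄ = [1] + [0] = [1]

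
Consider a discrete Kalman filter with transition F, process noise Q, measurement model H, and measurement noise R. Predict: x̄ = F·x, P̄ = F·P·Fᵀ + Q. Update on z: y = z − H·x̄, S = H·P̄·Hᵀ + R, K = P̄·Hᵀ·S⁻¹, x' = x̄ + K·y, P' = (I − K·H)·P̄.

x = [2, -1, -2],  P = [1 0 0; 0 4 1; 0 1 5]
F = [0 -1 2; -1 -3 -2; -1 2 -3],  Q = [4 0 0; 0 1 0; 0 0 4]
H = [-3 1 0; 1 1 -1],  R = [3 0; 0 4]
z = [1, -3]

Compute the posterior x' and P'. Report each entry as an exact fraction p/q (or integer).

x̄ = F·x = [-3, 5, 2]
P̄ = F·P·Fᵀ + Q = [24 -12 -31; -12 70 12; -31 12 54]
y = z − H·x̄ = [-13, -3]
S = H·P̄·Hᵀ + R = [361 -83; -83 166]
K = P̄·Hᵀ·S⁻¹ = [-125/639 8551/53037; 86/213 8468/17679; 137/639 -17638/53037]
x' = x̄ + K·y = [-49889/53037, -29803/17679, 11165/53037]
P' = (I − K·H)·P̄ = [33695/53037 23320/17679 69451/53037; 23320/17679 30458/5893 80822/17679; 69451/53037 80822/17679 382469/53037]

x' = [-49889/53037, -29803/17679, 11165/53037]
P' = [33695/53037 23320/17679 69451/53037; 23320/17679 30458/5893 80822/17679; 69451/53037 80822/17679 382469/53037]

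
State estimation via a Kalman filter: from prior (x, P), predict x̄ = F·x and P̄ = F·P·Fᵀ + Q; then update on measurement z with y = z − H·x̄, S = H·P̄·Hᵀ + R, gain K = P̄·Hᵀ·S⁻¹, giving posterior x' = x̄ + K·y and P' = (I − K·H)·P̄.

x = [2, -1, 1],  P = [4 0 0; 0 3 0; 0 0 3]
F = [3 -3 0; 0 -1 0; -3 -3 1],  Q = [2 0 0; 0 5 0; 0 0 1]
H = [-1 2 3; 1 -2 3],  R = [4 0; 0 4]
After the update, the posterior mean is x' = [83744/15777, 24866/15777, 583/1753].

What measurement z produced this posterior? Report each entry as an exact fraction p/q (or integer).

x̄ = F·x = [9, 1, -2]
P̄ = F·P·Fᵀ + Q = [65 9 -9; 9 8 9; -9 9 67]
S = H·P̄·Hᵀ + R = [830 542; 542 506]
K = P̄·Hᵀ·S⁻¹ = [-12071/31554 14177/31554; 1591/31554 -457/31554; 585/3506 579/3506]
x' − x̄ = [-58249/15777, 9089/15777, 4089/1753] = K·y
y = (KᵀK)⁻¹·Kᵀ·(x' − x̄) = [12, 2]
z = y + H·x̄ = [12, 2] + [-13, 1] = [-1, 3]

z = [-1, 3]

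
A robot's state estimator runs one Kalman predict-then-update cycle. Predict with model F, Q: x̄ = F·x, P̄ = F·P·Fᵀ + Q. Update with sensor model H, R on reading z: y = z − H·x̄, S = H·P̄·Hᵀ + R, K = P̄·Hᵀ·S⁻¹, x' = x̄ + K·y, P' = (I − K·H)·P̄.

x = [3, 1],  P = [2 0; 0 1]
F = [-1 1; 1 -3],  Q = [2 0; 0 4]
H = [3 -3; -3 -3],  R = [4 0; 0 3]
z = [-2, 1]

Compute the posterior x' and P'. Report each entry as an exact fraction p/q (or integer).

x̄ = F·x = [-2, 0]
P̄ = F·P·Fᵀ + Q = [5 -5; -5 15]
y = z − H·x̄ = [4, -5]
S = H·P̄·Hᵀ + R = [274 90; 90 93]
K = P̄·Hᵀ·S⁻¹ = [465/2897 -450/2897; -480/2897 -470/2897]
x' = x̄ + K·y = [-1684/2897, 430/2897]
P' = (I − K·H)·P̄ = [535/2897 -85/2897; -85/2897 555/2897]

x' = [-1684/2897, 430/2897]
P' = [535/2897 -85/2897; -85/2897 555/2897]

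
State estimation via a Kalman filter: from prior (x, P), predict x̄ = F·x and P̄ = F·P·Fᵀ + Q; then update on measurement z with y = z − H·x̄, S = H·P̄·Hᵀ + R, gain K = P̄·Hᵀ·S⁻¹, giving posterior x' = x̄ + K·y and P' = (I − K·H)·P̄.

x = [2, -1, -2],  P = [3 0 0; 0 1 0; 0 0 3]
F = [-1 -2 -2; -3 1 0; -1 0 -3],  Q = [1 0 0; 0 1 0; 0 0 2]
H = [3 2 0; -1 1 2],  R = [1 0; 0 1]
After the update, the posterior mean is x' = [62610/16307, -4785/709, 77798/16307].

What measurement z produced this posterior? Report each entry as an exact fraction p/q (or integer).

x̄ = F·x = [4, -7, 4]
P̄ = F·P·Fᵀ + Q = [20 7 21; 7 29 9; 21 9 32]
S = H·P̄·Hᵀ + R = [381 167; 167 116]
K = P̄·Hᵀ·S⁻¹ = [3741/16307 -1309/16307; 108/709 89/709; 712/16307 6285/16307]
x' − x̄ = [-2618/16307, 178/709, 12570/16307] = K·y
y = (KᵀK)⁻¹·Kᵀ·(x' − x̄) = [0, 2]
z = y + H·x̄ = [0, 2] + [-2, -3] = [-2, -1]

z = [-2, -1]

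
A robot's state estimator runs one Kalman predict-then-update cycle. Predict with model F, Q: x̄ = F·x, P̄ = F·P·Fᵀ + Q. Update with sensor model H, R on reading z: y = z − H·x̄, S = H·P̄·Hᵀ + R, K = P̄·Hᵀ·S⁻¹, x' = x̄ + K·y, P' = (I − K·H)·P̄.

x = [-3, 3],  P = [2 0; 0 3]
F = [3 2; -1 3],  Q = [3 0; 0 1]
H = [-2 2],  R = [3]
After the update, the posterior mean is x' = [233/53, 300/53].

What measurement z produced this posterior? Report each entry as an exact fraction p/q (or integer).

x̄ = F·x = [-3, 12]
P̄ = F·P·Fᵀ + Q = [33 12; 12 30]
S = H·P̄·Hᵀ + R = [159]
K = P̄·Hᵀ·S⁻¹ = [-14/53; 12/53]
x' − x̄ = [392/53, -336/53] = K·y
y = (KᵀK)⁻¹·Kᵀ·(x' − x̄) = [-28]
z = y + H·x̄ = [-28] + [30] = [2]

z = [2]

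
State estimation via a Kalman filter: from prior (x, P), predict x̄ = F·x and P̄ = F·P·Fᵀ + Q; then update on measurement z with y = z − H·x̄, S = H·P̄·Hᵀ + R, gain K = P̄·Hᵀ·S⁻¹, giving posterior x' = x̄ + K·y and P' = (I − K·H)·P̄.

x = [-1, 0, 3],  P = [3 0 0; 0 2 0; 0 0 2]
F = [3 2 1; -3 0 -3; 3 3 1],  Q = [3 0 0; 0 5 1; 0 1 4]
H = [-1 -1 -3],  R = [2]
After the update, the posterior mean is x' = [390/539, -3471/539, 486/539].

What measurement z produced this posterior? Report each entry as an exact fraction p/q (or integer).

z = [3]

x̄ = F·x = [0, -6, 0]
P̄ = F·P·Fᵀ + Q = [40 -33 41; -33 50 -32; 41 -32 51]
S = H·P̄·Hᵀ + R = [539]
K = P̄·Hᵀ·S⁻¹ = [-130/539; 79/539; -162/539]
x' − x̄ = [390/539, -237/539, 486/539] = K·y
y = (KᵀK)⁻¹·Kᵀ·(x' − x̄) = [-3]
z = y + H·x̄ = [-3] + [6] = [3]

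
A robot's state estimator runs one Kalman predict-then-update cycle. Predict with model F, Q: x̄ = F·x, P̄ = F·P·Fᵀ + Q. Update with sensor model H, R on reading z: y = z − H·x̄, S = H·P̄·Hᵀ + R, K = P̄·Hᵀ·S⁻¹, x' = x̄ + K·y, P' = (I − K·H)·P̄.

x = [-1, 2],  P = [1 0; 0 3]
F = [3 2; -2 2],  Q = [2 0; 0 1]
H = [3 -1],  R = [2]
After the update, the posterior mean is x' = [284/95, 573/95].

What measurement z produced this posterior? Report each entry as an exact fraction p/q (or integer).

x̄ = F·x = [1, 6]
P̄ = F·P·Fᵀ + Q = [23 6; 6 17]
S = H·P̄·Hᵀ + R = [190]
K = P̄·Hᵀ·S⁻¹ = [63/190; 1/190]
x' − x̄ = [189/95, 3/95] = K·y
y = (KᵀK)⁻¹·Kᵀ·(x' − x̄) = [6]
z = y + H·x̄ = [6] + [-3] = [3]

z = [3]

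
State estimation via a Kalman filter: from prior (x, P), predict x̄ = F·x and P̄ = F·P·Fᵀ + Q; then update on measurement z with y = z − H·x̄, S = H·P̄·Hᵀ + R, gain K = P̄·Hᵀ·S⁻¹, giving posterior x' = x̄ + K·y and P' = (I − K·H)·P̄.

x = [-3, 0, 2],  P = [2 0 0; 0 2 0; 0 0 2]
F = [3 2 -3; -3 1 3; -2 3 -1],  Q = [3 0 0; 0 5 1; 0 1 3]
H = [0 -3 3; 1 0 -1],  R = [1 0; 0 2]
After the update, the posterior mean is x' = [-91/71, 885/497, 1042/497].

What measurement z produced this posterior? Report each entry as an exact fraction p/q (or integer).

z = [1, -3]

x̄ = F·x = [-15, 15, 4]
P̄ = F·P·Fᵀ + Q = [47 -32 6; -32 43 13; 6 13 31]
S = H·P̄·Hᵀ + R = [433 60; 60 68]
K = P̄·Hᵀ·S⁻¹ = [189/923 1559/3692; -855/6461 -14085/25844; 1293/6461 -14065/25844]
x' − x̄ = [974/71, -6570/497, -946/497] = K·y
y = (KᵀK)⁻¹·Kᵀ·(x' − x̄) = [34, 16]
z = y + H·x̄ = [34, 16] + [-33, -19] = [1, -3]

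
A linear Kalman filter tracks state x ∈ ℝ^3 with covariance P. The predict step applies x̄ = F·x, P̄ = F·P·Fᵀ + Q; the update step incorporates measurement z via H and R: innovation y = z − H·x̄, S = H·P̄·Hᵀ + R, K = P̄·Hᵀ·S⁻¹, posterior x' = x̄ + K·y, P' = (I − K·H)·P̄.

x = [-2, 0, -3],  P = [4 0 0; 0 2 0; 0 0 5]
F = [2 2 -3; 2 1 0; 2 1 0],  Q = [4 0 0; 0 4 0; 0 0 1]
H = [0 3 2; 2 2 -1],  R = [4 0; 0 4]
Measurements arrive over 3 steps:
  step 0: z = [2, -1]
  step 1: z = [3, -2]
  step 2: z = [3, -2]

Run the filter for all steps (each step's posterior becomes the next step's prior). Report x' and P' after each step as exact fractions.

step 0: x' = [-31201/52845, 1368/3523, 3613/17615], P' = [175553/52845 -4956/3523 33606/17615; -4956/3523 3268/3523 -3480/3523; 33606/17615 -3480/3523 32776/17615]
step 1: x' = [-185812709/129337745, 172976911/258675490, 57040288/129337745], P' = [343522408/129337745 -144266936/129337745 188353904/129337745; -144266936/129337745 103489602/129337745 -102178648/129337745; 188353904/129337745 -102178648/129337745 200795492/129337745]
step 2: x' = [-2054531095734/1034588368169, 947994318878/1034588368169, 14416508512/1034588368169], P' = [2745536294312/1034588368169 -1152592988008/1034588368169 1502168868400/1034588368169; -1152592988008/1034588368169 826925778620/1034588368169 -814293259056/1034588368169; 1502168868400/1034588368169 -814293259056/1034588368169 1595122338148/1034588368169]

step 0: x̄ = F·x = [5, -4, -4]
step 0: P̄ = F·P·Fᵀ + Q = [73 20 20; 20 22 18; 20 18 19]
step 0: y = z − H·x̄ = [22, -7]
step 0: S = H·P̄·Hᵀ + R = [494 312; 312 411]
step 0: K = P̄·Hᵀ·S⁻¹ = [-1782/17615 1954/4065; 711/3523 2/271; 3338/17615 -7/1355]
step 0: x' = x̄ + K·y = [-31201/52845, 1368/3523, 3613/17615]
step 0: P' = (I − K·H)·P̄ = [175553/52845 -4956/3523 33606/17615; -4956/3523 3268/3523 -3480/3523; 33606/17615 -3480/3523 32776/17615]
step 1: x̄ = F·x = [-53879/52845, -41882/52845, -41882/52845]
step 1: P̄ = F·P·Fᵀ + Q = [816488/52845 -94096/52845 -94096/52845; -94096/52845 665252/52845 453872/52845; -94096/52845 453872/52845 506717/52845]
step 1: y = z − H·x̄ = [73589/10569, 2930/3523]
step 1: S = H·P̄·Hᵀ + R = [2734396/10569 166066/3523; 166066/3523 296879/3523]
step 1: K = P̄·Hᵀ·S⁻¹ = [-2804650/25867549 10507852/25867549; 10611151/51735098 1031199/25867549; 4752752/25867549 -1422249/25867549]
step 1: x' = x̄ + K·y = [-185812709/129337745, 172976911/258675490, 57040288/129337745]
step 1: P' = (I − K·H)·P̄ = [343522408/129337745 -144266936/129337745 188353904/129337745; -144266936/129337745 103489602/129337745 -102178648/129337745; 188353904/129337745 -102178648/129337745 200795492/129337745]
step 2: x̄ = F·x = [-369769371/129337745, -114054785/51735098, -114054785/51735098]
step 2: P̄ = F·P·Fᵀ + Q = [1924319888/129337745 -21624052/25867549 -21624052/25867549; -21624052/25867549 283572494/25867549 180102298/25867549; -21624052/25867549 180102298/25867549 205969847/25867549]
step 2: y = z − H·x̄ = [725479219/51735098, 1532000429/258675490]
step 2: S = H·P̄·Hᵀ + R = [5640729606/25867549 1253357048/25867549; 1253357048/25867549 10881402647/129337745]
step 2: K = P̄·Hᵀ·S⁻¹ = [-113360306806/1034588368169 420929436052/1034588368169; 213047704437/1034588368169 40739710070/1034588368169; 186841224782/1034588368169 -54842779865/1034588368169]
step 2: x' = x̄ + K·y = [-2054531095734/1034588368169, 947994318878/1034588368169, 14416508512/1034588368169]
step 2: P' = (I − K·H)·P̄ = [2745536294312/1034588368169 -1152592988008/1034588368169 1502168868400/1034588368169; -1152592988008/1034588368169 826925778620/1034588368169 -814293259056/1034588368169; 1502168868400/1034588368169 -814293259056/1034588368169 1595122338148/1034588368169]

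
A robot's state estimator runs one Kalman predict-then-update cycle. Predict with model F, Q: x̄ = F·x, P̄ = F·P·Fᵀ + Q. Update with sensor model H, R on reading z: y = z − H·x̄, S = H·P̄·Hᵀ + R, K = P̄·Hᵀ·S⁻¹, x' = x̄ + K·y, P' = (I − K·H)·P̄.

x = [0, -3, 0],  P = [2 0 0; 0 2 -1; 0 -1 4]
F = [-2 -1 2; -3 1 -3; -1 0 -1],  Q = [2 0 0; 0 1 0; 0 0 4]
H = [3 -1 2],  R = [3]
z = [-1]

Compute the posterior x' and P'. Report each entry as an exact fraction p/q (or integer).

x̄ = F·x = [3, -3, 0]
P̄ = F·P·Fᵀ + Q = [32 -19 -5; -19 63 19; -5 19 10]
y = z − H·x̄ = [-13]
S = H·P̄·Hᵀ + R = [372]
K = P̄·Hᵀ·S⁻¹ = [35/124; -41/186; -7/186]
x' = x̄ + K·y = [-83/124, -25/186, 91/186]
P' = (I − K·H)·P̄ = [293/124 257/62 -65/62; 257/62 4178/93 1480/93; -65/62 1480/93 881/93]

x' = [-83/124, -25/186, 91/186]
P' = [293/124 257/62 -65/62; 257/62 4178/93 1480/93; -65/62 1480/93 881/93]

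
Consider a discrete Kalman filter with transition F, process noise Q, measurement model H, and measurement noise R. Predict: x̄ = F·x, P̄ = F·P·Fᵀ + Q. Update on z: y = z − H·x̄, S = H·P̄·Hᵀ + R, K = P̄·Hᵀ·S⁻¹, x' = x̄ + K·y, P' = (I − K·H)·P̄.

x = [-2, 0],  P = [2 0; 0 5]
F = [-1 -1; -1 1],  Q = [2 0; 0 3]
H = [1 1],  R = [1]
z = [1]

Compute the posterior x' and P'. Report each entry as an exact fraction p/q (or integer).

x' = [5/7, 1/2]
P' = [45/7 -6; -6 13/2]

x̄ = F·x = [2, 2]
P̄ = F·P·Fᵀ + Q = [9 -3; -3 10]
y = z − H·x̄ = [-3]
S = H·P̄·Hᵀ + R = [14]
K = P̄·Hᵀ·S⁻¹ = [3/7; 1/2]
x' = x̄ + K·y = [5/7, 1/2]
P' = (I − K·H)·P̄ = [45/7 -6; -6 13/2]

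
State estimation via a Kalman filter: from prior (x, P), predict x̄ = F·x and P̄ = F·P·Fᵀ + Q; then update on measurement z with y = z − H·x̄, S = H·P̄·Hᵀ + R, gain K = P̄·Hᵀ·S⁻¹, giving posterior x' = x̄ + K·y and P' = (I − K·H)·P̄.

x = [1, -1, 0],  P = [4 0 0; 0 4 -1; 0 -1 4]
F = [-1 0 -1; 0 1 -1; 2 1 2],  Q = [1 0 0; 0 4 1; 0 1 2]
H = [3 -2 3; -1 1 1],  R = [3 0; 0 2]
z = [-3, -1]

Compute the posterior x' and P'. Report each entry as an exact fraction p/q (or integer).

x̄ = F·x = [-1, -1, 1]
P̄ = F·P·Fᵀ + Q = [9 5 -15; 5 14 -4; -15 -4 34]
y = z − H·x̄ = [-5, -2]
S = H·P̄·Hᵀ + R = [164 68; 68 71]
K = P̄·Hᵀ·S⁻¹ = [-58/585 -101/585; -47/156 14/39; 311/1404 148/351]
x' = x̄ + K·y = [-31/195, -11/52, -445/468]
P' = (I − K·H)·P̄ = [574/195 44/13 -92/117; 44/13 243/52 -89/156; -92/117 -89/156 881/1404]

x' = [-31/195, -11/52, -445/468]
P' = [574/195 44/13 -92/117; 44/13 243/52 -89/156; -92/117 -89/156 881/1404]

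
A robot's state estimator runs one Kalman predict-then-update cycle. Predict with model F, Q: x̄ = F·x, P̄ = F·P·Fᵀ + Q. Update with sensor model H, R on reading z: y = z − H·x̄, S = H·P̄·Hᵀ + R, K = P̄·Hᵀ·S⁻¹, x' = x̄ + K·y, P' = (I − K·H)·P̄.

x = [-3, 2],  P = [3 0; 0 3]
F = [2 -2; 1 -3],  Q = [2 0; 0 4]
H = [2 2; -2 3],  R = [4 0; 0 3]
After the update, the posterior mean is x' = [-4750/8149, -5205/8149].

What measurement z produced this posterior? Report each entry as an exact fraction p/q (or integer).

z = [-2, -1]

x̄ = F·x = [-10, -9]
P̄ = F·P·Fᵀ + Q = [26 24; 24 34]
S = H·P̄·Hᵀ + R = [436 148; 148 125]
K = P̄·Hᵀ·S⁻¹ = [2385/8149 -1520/8149; 1627/8149 1594/8149]
x' − x̄ = [76740/8149, 68136/8149] = K·y
y = (KᵀK)⁻¹·Kᵀ·(x' − x̄) = [36, 6]
z = y + H·x̄ = [36, 6] + [-38, -7] = [-2, -1]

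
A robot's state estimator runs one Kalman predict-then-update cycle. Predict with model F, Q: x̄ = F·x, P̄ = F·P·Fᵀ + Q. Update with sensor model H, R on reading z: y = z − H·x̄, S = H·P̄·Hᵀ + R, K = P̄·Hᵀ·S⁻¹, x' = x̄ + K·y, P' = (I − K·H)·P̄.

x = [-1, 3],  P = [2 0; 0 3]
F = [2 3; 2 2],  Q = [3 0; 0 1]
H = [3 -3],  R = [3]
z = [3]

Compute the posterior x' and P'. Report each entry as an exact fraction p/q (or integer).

x̄ = F·x = [7, 4]
P̄ = F·P·Fᵀ + Q = [38 26; 26 21]
y = z − H·x̄ = [-6]
S = H·P̄·Hᵀ + R = [66]
K = P̄·Hᵀ·S⁻¹ = [6/11; 5/22]
x' = x̄ + K·y = [41/11, 29/11]
P' = (I − K·H)·P̄ = [202/11 196/11; 196/11 387/22]

x' = [41/11, 29/11]
P' = [202/11 196/11; 196/11 387/22]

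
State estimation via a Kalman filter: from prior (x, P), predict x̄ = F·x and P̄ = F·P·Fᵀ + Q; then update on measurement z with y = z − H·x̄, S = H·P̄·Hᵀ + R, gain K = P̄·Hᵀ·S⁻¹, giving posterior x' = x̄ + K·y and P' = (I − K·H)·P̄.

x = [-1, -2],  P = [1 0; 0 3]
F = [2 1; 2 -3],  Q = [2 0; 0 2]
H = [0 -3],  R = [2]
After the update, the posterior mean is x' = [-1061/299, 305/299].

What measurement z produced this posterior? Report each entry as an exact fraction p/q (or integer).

x̄ = F·x = [-4, 4]
P̄ = F·P·Fᵀ + Q = [9 -5; -5 33]
S = H·P̄·Hᵀ + R = [299]
K = P̄·Hᵀ·S⁻¹ = [15/299; -99/299]
x' − x̄ = [135/299, -891/299] = K·y
y = (KᵀK)⁻¹·Kᵀ·(x' − x̄) = [9]
z = y + H·x̄ = [9] + [-12] = [-3]

z = [-3]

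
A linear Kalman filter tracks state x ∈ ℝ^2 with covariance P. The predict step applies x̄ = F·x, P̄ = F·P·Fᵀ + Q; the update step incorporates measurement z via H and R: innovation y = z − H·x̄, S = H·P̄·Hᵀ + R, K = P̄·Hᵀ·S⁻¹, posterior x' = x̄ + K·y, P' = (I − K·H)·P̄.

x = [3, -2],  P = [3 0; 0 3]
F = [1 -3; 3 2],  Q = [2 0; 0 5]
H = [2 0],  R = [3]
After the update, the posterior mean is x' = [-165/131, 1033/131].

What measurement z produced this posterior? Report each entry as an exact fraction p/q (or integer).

x̄ = F·x = [9, 5]
P̄ = F·P·Fᵀ + Q = [32 -9; -9 44]
S = H·P̄·Hᵀ + R = [131]
K = P̄·Hᵀ·S⁻¹ = [64/131; -18/131]
x' − x̄ = [-1344/131, 378/131] = K·y
y = (KᵀK)⁻¹·Kᵀ·(x' − x̄) = [-21]
z = y + H·x̄ = [-21] + [18] = [-3]

z = [-3]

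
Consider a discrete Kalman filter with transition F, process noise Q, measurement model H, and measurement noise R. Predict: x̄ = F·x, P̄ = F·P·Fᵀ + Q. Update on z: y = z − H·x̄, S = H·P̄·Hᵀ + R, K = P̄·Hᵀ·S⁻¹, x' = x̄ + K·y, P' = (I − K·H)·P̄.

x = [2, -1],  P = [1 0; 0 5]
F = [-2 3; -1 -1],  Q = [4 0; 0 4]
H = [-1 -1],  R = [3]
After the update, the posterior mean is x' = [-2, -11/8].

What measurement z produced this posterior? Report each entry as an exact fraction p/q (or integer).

x̄ = F·x = [-7, -1]
P̄ = F·P·Fᵀ + Q = [53 -13; -13 10]
S = H·P̄·Hᵀ + R = [40]
K = P̄·Hᵀ·S⁻¹ = [-1; 3/40]
x' − x̄ = [5, -3/8] = K·y
y = (KᵀK)⁻¹·Kᵀ·(x' − x̄) = [-5]
z = y + H·x̄ = [-5] + [8] = [3]

z = [3]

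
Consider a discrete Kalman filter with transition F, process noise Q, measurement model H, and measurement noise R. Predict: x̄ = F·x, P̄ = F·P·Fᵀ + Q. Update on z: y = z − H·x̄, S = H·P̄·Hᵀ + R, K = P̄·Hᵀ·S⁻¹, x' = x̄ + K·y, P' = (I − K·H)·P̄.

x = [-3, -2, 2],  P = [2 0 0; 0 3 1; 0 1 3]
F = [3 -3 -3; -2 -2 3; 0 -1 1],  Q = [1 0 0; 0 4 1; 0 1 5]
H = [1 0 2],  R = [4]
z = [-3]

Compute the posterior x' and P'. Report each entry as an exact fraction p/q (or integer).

x̄ = F·x = [-9, 16, 4]
P̄ = F·P·Fᵀ + Q = [91 -24 0; -24 39 11; 0 11 9]
y = z − H·x̄ = [-2]
S = H·P̄·Hᵀ + R = [131]
K = P̄·Hᵀ·S⁻¹ = [91/131; -2/131; 18/131]
x' = x̄ + K·y = [-1361/131, 2100/131, 488/131]
P' = (I − K·H)·P̄ = [3640/131 -2962/131 -1638/131; -2962/131 5105/131 1477/131; -1638/131 1477/131 855/131]

x' = [-1361/131, 2100/131, 488/131]
P' = [3640/131 -2962/131 -1638/131; -2962/131 5105/131 1477/131; -1638/131 1477/131 855/131]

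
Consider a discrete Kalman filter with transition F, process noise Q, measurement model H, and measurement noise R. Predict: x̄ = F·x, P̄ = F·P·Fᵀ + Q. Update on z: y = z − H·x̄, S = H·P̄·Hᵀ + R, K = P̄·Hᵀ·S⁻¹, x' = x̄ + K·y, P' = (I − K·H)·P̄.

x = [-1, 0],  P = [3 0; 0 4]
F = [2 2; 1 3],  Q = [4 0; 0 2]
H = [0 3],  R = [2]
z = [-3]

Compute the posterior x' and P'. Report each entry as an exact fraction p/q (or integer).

x̄ = F·x = [-2, -1]
P̄ = F·P·Fᵀ + Q = [32 30; 30 41]
y = z − H·x̄ = [0]
S = H·P̄·Hᵀ + R = [371]
K = P̄·Hᵀ·S⁻¹ = [90/371; 123/371]
x' = x̄ + K·y = [-2, -1]
P' = (I − K·H)·P̄ = [3772/371 60/371; 60/371 82/371]

x' = [-2, -1]
P' = [3772/371 60/371; 60/371 82/371]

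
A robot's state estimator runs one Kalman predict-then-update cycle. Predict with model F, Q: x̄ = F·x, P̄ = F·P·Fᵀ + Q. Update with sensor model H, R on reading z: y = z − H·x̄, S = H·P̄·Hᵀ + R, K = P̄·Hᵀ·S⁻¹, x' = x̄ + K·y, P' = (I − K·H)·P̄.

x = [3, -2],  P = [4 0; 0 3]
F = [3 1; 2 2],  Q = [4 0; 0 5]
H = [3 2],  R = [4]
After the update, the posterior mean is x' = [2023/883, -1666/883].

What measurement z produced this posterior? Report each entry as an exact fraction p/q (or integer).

z = [3]

x̄ = F·x = [7, 2]
P̄ = F·P·Fᵀ + Q = [43 30; 30 33]
S = H·P̄·Hᵀ + R = [883]
K = P̄·Hᵀ·S⁻¹ = [189/883; 156/883]
x' − x̄ = [-4158/883, -3432/883] = K·y
y = (KᵀK)⁻¹·Kᵀ·(x' − x̄) = [-22]
z = y + H·x̄ = [-22] + [25] = [3]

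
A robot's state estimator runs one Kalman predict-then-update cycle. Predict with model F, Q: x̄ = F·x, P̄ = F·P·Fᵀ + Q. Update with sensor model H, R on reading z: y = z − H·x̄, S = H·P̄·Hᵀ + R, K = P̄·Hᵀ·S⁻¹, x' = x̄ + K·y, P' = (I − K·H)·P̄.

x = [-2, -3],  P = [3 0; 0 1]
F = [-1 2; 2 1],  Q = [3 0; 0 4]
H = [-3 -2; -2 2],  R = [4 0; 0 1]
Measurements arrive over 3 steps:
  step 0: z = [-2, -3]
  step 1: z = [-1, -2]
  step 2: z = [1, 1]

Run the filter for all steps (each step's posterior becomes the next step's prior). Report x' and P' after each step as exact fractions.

step 0: x̄ = F·x = [-4, -7]
step 0: P̄ = F·P·Fᵀ + Q = [10 -4; -4 17]
step 0: y = z − H·x̄ = [-28, 3]
step 0: S = H·P̄·Hᵀ + R = [114 0; 0 141]
step 0: K = P̄·Hᵀ·S⁻¹ = [-11/57 -28/141; -11/57 14/47]
step 0: x' = x̄ + K·y = [2164/2679, -1883/2679]
step 0: P' = (I − K·H)·P̄ = [520/2679 254/2679; 254/2679 653/2679]
step 1: x̄ = F·x = [-5930/2679, 815/893]
step 1: P̄ = F·P·Fᵀ + Q = [10153/2679 1028/2679; 1028/2679 14465/2679]
step 1: y = z − H·x̄ = [-5193/893, -22108/2679]
step 1: S = H·P̄·Hᵀ + R = [172289/2679 334/893; 334/893 92927/2679]
step 1: K = P̄·Hᵀ·S⁻¹ = [-3363085/17927543 -3484540/17927543; -3361582/17927543 5220798/17927543]
step 1: x' = x̄ + K·y = [8629855/17927543, -7173749/17927543]
step 1: P' = (I − K·H)·P̄ = [3387376/17927543 1645106/17927543; 1645106/17927543 4255505/17927543]
step 2: x̄ = F·x = [-22977353/17927543, 10085961/17927543]
step 2: P̄ = F·P·Fᵀ + Q = [67611601/17927543 6671576/17927543; 6671576/17927543 96095605/17927543]
step 2: y = z − H·x̄ = [-30832594/17927543, -48199085/17927543]
step 2: S = H·P̄·Hᵀ + R = [1144655913/17927543 7944034/17927543; 7944034/17927543 619383759/17927543]
step 2: K = P̄·Hᵀ·S⁻¹ = [-7414786015/39543521077 -7686128260/39543521077; -7410813998/39543521077 11513304322/39543521077]
step 2: x' = x̄ + K·y = [-109969921/251869561, 25722189/251869561]
step 2: P' = (I − K·H)·P̄ = [7469054464/39543521077 3625990334/39543521077; 3625990334/39543521077 9382642495/39543521077]

step 0: x' = [2164/2679, -1883/2679], P' = [520/2679 254/2679; 254/2679 653/2679]
step 1: x' = [8629855/17927543, -7173749/17927543], P' = [3387376/17927543 1645106/17927543; 1645106/17927543 4255505/17927543]
step 2: x' = [-109969921/251869561, 25722189/251869561], P' = [7469054464/39543521077 3625990334/39543521077; 3625990334/39543521077 9382642495/39543521077]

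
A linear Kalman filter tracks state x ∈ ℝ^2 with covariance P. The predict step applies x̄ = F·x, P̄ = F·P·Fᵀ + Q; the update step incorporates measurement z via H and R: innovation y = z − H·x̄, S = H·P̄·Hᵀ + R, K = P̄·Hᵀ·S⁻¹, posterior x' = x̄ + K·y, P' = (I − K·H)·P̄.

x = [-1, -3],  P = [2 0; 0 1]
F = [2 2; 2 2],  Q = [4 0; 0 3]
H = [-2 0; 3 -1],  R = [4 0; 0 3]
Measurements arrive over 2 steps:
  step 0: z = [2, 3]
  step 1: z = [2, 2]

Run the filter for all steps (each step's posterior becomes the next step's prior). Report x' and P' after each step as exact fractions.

step 0: x' = [-10/13, -343/78], P' = [8/13 18/13; 18/13 133/26]
step 1: x' = [-195/271, -921/271], P' = [182/271 426/271; 426/271 3111/542]

step 0: x̄ = F·x = [-8, -8]
step 0: P̄ = F·P·Fᵀ + Q = [16 12; 12 15]
step 0: y = z − H·x̄ = [-14, 19]
step 0: S = H·P̄·Hᵀ + R = [68 -72; -72 90]
step 0: K = P̄·Hᵀ·S⁻¹ = [-4/13 2/13; -9/13 -25/78]
step 0: x' = x̄ + K·y = [-10/13, -343/78]
step 0: P' = (I − K·H)·P̄ = [8/13 18/13; 18/13 133/26]
step 1: x̄ = F·x = [-31/3, -31/3]
step 1: P̄ = F·P·Fᵀ + Q = [38 34; 34 37]
step 1: y = z − H·x̄ = [-56/3, 68/3]
step 1: S = H·P̄·Hᵀ + R = [156 -160; -160 178]
step 1: K = P̄·Hᵀ·S⁻¹ = [-91/271 40/271; -213/271 -185/542]
step 1: x' = x̄ + K·y = [-195/271, -921/271]
step 1: P' = (I − K·H)·P̄ = [182/271 426/271; 426/271 3111/542]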